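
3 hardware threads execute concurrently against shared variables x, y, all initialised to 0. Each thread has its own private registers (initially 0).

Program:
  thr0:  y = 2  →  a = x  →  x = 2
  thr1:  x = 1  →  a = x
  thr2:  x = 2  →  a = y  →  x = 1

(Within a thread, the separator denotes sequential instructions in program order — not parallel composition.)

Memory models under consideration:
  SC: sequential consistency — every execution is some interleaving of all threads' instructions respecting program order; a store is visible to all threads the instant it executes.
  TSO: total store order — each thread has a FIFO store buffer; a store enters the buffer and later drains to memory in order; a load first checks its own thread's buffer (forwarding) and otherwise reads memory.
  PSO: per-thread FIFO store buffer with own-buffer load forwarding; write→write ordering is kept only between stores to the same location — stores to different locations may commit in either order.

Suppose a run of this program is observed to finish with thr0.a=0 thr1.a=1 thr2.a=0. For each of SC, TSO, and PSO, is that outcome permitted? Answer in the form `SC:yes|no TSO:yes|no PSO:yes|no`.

outcome vector order: (thr0.a,thr1.a,thr2.a)
SC: 10 outcomes — {(0,1,2), (0,2,2), (1,1,0), (1,1,2), (1,2,0), (1,2,2), (2,1,0), (2,1,2), (2,2,0), (2,2,2)}
TSO: 12 outcomes — {(0,1,0), (0,1,2), (0,2,0), (0,2,2), (1,1,0), (1,1,2), (1,2,0), (1,2,2), (2,1,0), (2,1,2), (2,2,0), (2,2,2)}
PSO: 12 outcomes — {(0,1,0), (0,1,2), (0,2,0), (0,2,2), (1,1,0), (1,1,2), (1,2,0), (1,2,2), (2,1,0), (2,1,2), (2,2,0), (2,2,2)}
target (0,1,0) ∈ {TSO,PSO}

SC:no TSO:yes PSO:yes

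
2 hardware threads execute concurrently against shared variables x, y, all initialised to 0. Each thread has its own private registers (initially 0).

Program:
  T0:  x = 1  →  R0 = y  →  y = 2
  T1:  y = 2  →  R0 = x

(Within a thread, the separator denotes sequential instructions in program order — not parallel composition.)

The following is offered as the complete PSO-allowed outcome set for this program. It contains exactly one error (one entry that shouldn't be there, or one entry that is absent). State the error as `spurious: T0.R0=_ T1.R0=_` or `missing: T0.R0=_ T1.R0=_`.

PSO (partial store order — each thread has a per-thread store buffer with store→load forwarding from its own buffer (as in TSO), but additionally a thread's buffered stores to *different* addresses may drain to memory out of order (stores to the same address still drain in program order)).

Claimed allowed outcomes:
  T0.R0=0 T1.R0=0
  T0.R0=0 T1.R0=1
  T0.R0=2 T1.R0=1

outcome vector order: (T0.R0,T1.R0)
[PSO] allowed = {<0 0>, <0 1>, <2 0>, <2 1>}
PSO∖claimed = {<2 0>}

missing: T0.R0=2 T1.R0=0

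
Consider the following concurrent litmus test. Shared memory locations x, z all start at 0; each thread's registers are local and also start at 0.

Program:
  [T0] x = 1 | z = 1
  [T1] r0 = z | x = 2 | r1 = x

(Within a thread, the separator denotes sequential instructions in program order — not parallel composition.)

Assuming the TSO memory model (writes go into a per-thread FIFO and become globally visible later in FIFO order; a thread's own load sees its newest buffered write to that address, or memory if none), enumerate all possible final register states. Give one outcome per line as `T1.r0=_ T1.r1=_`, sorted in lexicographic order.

T1.r0=0 T1.r1=1
T1.r0=0 T1.r1=2
T1.r0=1 T1.r1=2

outcome vector order: (T1.r0,T1.r1)
|TSO outcomes| = 3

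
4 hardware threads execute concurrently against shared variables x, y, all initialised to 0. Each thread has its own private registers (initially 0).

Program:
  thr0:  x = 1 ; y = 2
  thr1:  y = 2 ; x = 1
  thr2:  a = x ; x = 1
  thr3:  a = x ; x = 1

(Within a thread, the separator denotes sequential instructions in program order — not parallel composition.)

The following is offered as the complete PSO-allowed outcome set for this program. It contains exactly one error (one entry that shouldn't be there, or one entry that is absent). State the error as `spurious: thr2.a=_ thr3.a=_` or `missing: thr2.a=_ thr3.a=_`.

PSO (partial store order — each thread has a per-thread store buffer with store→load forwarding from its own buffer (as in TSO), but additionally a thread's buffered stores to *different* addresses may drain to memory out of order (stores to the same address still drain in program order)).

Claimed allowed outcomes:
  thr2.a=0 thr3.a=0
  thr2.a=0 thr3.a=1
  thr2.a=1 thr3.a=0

missing: thr2.a=1 thr3.a=1

outcome vector order: (thr2.a,thr3.a)
[PSO] allowed = {0/0; 0/1; 1/0; 1/1}
PSO∖claimed = {1/1}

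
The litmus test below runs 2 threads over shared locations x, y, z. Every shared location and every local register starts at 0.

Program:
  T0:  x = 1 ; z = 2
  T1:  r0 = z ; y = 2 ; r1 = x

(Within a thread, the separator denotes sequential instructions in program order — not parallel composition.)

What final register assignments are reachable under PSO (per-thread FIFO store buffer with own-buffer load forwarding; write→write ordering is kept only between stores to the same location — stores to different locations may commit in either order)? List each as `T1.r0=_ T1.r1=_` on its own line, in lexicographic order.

T1.r0=0 T1.r1=0
T1.r0=0 T1.r1=1
T1.r0=2 T1.r1=0
T1.r0=2 T1.r1=1

outcome vector order: (T1.r0,T1.r1)
|PSO outcomes| = 4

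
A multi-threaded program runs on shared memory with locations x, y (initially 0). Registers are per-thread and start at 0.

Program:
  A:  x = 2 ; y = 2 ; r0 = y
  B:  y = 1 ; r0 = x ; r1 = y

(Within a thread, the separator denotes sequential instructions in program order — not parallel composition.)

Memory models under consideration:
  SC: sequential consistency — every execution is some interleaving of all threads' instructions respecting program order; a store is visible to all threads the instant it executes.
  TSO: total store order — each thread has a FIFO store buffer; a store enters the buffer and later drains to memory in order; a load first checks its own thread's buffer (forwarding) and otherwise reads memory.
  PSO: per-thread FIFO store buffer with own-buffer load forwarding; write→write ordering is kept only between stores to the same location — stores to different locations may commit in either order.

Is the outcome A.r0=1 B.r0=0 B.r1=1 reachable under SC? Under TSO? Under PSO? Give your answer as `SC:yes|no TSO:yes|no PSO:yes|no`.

SC:no TSO:yes PSO:yes

outcome vector order: (A.r0,B.r0,B.r1)
under SC → 1/2/1; 2/0/1; 2/0/2; 2/2/1; 2/2/2
under TSO → 1/0/1; 1/2/1; 2/0/1; 2/0/2; 2/2/1; 2/2/2
under PSO → 1/0/1; 1/2/1; 2/0/1; 2/0/2; 2/2/1; 2/2/2
target 1/0/1 ∈ {TSO,PSO}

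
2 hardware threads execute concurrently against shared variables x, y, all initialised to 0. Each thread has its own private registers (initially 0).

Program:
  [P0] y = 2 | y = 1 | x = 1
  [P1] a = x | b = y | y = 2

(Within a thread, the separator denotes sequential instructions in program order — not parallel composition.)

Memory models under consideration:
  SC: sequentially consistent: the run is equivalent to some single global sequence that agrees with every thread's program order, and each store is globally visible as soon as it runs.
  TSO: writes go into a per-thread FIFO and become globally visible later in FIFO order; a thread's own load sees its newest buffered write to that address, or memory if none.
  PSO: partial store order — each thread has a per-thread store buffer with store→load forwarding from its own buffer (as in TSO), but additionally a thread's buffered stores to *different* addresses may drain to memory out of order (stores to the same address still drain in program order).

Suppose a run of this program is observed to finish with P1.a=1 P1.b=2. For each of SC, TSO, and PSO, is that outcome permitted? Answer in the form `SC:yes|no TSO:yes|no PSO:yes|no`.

SC:no TSO:no PSO:yes

outcome vector order: (P1.a,P1.b)
[SC] allowed = {<0 0>, <0 1>, <0 2>, <1 1>}
[TSO] allowed = {<0 0>, <0 1>, <0 2>, <1 1>}
[PSO] allowed = {<0 0>, <0 1>, <0 2>, <1 0>, <1 1>, <1 2>}
target <1 2> ∈ {PSO}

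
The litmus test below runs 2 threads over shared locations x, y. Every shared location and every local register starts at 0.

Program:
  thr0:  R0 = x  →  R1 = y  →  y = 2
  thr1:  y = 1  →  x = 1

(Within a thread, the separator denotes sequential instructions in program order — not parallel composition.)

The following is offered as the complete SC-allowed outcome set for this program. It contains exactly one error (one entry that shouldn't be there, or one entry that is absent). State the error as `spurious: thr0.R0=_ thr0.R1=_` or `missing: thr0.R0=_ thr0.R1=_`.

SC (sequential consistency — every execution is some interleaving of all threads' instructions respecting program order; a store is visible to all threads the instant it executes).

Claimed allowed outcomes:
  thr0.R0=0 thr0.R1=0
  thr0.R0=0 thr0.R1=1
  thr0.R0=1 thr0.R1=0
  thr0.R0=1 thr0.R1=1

spurious: thr0.R0=1 thr0.R1=0

outcome vector order: (thr0.R0,thr0.R1)
[SC] allowed = {00; 01; 11}
claimed∖SC = {10}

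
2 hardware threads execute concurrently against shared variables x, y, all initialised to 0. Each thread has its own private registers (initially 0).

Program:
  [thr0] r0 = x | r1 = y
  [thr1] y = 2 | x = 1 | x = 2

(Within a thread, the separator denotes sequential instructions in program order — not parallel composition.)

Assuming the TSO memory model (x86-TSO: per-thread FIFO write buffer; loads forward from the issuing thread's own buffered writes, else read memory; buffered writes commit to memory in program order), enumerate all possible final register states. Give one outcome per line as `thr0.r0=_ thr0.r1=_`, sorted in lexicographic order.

outcome vector order: (thr0.r0,thr0.r1)
|TSO outcomes| = 4

thr0.r0=0 thr0.r1=0
thr0.r0=0 thr0.r1=2
thr0.r0=1 thr0.r1=2
thr0.r0=2 thr0.r1=2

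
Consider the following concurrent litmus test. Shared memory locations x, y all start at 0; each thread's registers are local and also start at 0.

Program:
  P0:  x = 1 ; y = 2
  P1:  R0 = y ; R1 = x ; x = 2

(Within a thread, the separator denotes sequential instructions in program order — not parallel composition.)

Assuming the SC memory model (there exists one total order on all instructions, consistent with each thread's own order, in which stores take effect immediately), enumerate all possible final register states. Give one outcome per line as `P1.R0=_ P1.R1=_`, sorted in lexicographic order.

outcome vector order: (P1.R0,P1.R1)
|SC outcomes| = 3

P1.R0=0 P1.R1=0
P1.R0=0 P1.R1=1
P1.R0=2 P1.R1=1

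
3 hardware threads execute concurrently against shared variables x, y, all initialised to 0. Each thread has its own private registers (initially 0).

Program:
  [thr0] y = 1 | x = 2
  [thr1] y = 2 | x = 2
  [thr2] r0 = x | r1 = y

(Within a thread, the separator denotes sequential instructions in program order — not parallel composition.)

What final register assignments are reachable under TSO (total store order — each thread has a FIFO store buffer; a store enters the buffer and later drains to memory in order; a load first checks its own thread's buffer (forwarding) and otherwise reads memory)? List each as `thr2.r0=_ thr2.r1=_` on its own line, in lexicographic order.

thr2.r0=0 thr2.r1=0
thr2.r0=0 thr2.r1=1
thr2.r0=0 thr2.r1=2
thr2.r0=2 thr2.r1=1
thr2.r0=2 thr2.r1=2

outcome vector order: (thr2.r0,thr2.r1)
|TSO outcomes| = 5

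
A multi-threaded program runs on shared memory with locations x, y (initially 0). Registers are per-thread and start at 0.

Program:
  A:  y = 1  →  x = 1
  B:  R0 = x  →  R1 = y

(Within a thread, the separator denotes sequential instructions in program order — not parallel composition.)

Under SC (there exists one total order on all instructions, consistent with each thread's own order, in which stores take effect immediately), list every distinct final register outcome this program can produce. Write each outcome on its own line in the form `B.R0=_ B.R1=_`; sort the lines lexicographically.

outcome vector order: (B.R0,B.R1)
|SC outcomes| = 3

B.R0=0 B.R1=0
B.R0=0 B.R1=1
B.R0=1 B.R1=1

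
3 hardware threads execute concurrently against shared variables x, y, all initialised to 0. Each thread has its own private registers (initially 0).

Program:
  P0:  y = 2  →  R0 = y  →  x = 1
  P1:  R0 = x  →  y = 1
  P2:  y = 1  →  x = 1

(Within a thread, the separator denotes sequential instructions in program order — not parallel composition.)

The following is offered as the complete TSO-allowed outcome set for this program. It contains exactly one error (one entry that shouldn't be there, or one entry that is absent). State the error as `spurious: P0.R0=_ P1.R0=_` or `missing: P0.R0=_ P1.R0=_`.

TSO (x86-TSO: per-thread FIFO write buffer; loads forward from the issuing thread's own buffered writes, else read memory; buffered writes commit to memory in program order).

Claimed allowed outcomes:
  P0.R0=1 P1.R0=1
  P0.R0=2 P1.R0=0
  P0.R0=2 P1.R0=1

missing: P0.R0=1 P1.R0=0

outcome vector order: (P0.R0,P1.R0)
TSO: 4 outcomes — {<1 0> <1 1> <2 0> <2 1>}
TSO∖claimed = {<1 0>}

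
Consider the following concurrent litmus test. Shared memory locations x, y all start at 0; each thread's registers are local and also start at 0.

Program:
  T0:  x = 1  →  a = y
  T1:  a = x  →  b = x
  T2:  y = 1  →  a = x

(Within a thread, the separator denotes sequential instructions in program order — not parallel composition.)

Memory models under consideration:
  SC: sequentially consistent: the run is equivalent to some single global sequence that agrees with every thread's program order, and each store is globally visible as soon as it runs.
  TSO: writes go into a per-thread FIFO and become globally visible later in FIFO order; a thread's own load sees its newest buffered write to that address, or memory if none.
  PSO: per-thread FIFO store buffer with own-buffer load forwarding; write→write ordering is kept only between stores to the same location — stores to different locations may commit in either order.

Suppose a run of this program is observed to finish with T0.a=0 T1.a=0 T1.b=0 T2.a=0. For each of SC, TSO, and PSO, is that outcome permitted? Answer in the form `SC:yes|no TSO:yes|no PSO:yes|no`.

outcome vector order: (T0.a,T1.a,T1.b,T2.a)
SC (9): <0 0 0 1>, <0 0 1 1>, <0 1 1 1>, <1 0 0 0>, <1 0 0 1>, <1 0 1 0>, <1 0 1 1>, <1 1 1 0>, <1 1 1 1>
TSO (12): <0 0 0 0>, <0 0 0 1>, <0 0 1 0>, <0 0 1 1>, <0 1 1 0>, <0 1 1 1>, <1 0 0 0>, <1 0 0 1>, <1 0 1 0>, <1 0 1 1>, <1 1 1 0>, <1 1 1 1>
PSO (12): <0 0 0 0>, <0 0 0 1>, <0 0 1 0>, <0 0 1 1>, <0 1 1 0>, <0 1 1 1>, <1 0 0 0>, <1 0 0 1>, <1 0 1 0>, <1 0 1 1>, <1 1 1 0>, <1 1 1 1>
target <0 0 0 0> ∈ {TSO,PSO}

SC:no TSO:yes PSO:yes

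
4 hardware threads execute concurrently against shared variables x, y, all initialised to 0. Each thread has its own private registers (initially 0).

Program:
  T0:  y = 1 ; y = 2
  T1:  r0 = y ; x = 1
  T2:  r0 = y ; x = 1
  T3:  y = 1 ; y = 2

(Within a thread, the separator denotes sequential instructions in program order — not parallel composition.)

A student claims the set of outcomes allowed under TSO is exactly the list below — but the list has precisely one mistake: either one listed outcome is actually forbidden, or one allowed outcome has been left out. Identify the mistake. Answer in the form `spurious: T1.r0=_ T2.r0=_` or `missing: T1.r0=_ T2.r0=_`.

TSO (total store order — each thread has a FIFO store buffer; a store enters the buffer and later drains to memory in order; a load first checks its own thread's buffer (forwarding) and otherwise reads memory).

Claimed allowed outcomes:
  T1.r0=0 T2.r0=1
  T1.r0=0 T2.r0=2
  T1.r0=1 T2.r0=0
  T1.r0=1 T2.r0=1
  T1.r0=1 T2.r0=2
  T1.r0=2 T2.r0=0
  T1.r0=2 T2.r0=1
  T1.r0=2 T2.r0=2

missing: T1.r0=0 T2.r0=0

outcome vector order: (T1.r0,T2.r0)
[TSO] allowed = {<0 0>; <0 1>; <0 2>; <1 0>; <1 1>; <1 2>; <2 0>; <2 1>; <2 2>}
TSO∖claimed = {<0 0>}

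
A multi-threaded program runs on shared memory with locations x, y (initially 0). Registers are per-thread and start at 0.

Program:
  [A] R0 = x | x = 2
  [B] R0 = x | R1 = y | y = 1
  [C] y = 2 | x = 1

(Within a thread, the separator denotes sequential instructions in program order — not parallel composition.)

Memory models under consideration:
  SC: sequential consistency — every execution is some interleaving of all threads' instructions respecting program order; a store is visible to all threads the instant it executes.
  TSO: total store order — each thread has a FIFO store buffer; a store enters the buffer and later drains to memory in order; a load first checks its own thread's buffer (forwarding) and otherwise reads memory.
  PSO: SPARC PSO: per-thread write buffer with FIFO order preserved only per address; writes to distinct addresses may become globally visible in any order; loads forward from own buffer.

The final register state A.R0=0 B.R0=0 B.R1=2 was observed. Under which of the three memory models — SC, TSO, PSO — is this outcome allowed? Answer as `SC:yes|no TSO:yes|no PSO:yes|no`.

outcome vector order: (A.R0,B.R0,B.R1)
under SC → <0 0 0>, <0 0 2>, <0 1 2>, <0 2 0>, <0 2 2>, <1 0 0>, <1 0 2>, <1 1 2>, <1 2 2>
under TSO → <0 0 0>, <0 0 2>, <0 1 2>, <0 2 0>, <0 2 2>, <1 0 0>, <1 0 2>, <1 1 2>, <1 2 2>
under PSO → <0 0 0>, <0 0 2>, <0 1 0>, <0 1 2>, <0 2 0>, <0 2 2>, <1 0 0>, <1 0 2>, <1 1 0>, <1 1 2>, <1 2 0>, <1 2 2>
target <0 0 2> ∈ {SC,TSO,PSO}

SC:yes TSO:yes PSO:yes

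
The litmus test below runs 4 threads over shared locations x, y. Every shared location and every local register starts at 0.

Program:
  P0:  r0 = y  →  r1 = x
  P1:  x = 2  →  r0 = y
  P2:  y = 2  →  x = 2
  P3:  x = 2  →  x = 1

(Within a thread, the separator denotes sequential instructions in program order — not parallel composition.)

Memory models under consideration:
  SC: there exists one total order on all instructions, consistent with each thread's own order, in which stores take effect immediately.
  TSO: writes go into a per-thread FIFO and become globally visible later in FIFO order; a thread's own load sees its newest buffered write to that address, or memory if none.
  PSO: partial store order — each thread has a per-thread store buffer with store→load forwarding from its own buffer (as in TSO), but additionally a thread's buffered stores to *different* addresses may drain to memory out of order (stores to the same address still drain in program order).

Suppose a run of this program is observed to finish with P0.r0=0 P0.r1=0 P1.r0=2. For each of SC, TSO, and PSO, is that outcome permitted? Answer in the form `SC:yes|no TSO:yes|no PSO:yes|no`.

SC:yes TSO:yes PSO:yes

outcome vector order: (P0.r0,P0.r1,P1.r0)
SC (11): 0/0/0 0/0/2 0/1/0 0/1/2 0/2/0 0/2/2 2/0/2 2/1/0 2/1/2 2/2/0 2/2/2
TSO (12): 0/0/0 0/0/2 0/1/0 0/1/2 0/2/0 0/2/2 2/0/0 2/0/2 2/1/0 2/1/2 2/2/0 2/2/2
PSO (12): 0/0/0 0/0/2 0/1/0 0/1/2 0/2/0 0/2/2 2/0/0 2/0/2 2/1/0 2/1/2 2/2/0 2/2/2
target 0/0/2 ∈ {SC,TSO,PSO}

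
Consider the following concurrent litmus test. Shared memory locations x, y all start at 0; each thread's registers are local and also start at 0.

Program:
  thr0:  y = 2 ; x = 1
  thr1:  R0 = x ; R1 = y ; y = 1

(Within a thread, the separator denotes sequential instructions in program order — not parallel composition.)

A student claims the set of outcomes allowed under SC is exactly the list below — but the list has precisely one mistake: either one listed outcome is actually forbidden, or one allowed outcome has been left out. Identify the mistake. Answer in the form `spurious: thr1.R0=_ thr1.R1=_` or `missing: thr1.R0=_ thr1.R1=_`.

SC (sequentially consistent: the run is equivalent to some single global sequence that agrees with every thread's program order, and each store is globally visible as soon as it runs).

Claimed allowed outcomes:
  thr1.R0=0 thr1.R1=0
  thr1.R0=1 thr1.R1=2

outcome vector order: (thr1.R0,thr1.R1)
SC: 3 outcomes — {00, 02, 12}
SC∖claimed = {02}

missing: thr1.R0=0 thr1.R1=2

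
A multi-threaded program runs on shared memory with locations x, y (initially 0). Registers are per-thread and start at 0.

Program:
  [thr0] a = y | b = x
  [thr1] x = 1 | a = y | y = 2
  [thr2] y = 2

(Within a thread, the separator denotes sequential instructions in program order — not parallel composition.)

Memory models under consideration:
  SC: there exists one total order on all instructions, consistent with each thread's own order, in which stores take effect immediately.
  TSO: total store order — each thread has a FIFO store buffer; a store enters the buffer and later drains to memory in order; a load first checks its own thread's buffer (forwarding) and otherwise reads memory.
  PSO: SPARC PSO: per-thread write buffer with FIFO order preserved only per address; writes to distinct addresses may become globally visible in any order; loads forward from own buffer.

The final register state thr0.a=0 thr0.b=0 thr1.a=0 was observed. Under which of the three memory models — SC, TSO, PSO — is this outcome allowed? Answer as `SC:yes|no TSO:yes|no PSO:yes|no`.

outcome vector order: (thr0.a,thr0.b,thr1.a)
[SC] allowed = {<0 0 0>; <0 0 2>; <0 1 0>; <0 1 2>; <2 0 2>; <2 1 0>; <2 1 2>}
[TSO] allowed = {<0 0 0>; <0 0 2>; <0 1 0>; <0 1 2>; <2 0 0>; <2 0 2>; <2 1 0>; <2 1 2>}
[PSO] allowed = {<0 0 0>; <0 0 2>; <0 1 0>; <0 1 2>; <2 0 0>; <2 0 2>; <2 1 0>; <2 1 2>}
target <0 0 0> ∈ {SC,TSO,PSO}

SC:yes TSO:yes PSO:yes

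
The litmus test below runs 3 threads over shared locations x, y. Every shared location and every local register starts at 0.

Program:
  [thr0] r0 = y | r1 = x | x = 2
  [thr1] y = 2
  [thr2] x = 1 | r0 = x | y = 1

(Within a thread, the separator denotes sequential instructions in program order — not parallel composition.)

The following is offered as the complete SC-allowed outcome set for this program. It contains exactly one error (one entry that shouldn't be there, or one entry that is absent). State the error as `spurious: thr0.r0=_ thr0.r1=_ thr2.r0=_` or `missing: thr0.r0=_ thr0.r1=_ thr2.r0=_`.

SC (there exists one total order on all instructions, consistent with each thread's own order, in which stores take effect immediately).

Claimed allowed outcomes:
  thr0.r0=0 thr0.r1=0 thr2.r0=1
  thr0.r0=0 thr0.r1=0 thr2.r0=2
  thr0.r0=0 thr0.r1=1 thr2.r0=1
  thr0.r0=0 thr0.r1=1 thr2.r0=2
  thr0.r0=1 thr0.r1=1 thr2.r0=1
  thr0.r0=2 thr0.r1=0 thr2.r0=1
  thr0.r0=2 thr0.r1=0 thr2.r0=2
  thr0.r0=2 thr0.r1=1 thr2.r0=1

outcome vector order: (thr0.r0,thr0.r1,thr2.r0)
under SC → 001; 002; 011; 012; 111; 201; 202; 211; 212
SC∖claimed = {212}

missing: thr0.r0=2 thr0.r1=1 thr2.r0=2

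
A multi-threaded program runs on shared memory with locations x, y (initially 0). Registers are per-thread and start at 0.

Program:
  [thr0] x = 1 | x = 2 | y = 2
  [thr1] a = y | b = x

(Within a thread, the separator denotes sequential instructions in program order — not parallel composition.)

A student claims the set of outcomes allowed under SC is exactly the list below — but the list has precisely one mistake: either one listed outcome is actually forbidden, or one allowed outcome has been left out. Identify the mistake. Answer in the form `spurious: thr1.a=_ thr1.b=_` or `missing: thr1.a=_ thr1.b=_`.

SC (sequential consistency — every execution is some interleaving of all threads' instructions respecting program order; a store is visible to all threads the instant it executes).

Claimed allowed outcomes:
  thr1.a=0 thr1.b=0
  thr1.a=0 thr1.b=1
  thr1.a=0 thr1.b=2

outcome vector order: (thr1.a,thr1.b)
under SC → (0,0), (0,1), (0,2), (2,2)
SC∖claimed = {(2,2)}

missing: thr1.a=2 thr1.b=2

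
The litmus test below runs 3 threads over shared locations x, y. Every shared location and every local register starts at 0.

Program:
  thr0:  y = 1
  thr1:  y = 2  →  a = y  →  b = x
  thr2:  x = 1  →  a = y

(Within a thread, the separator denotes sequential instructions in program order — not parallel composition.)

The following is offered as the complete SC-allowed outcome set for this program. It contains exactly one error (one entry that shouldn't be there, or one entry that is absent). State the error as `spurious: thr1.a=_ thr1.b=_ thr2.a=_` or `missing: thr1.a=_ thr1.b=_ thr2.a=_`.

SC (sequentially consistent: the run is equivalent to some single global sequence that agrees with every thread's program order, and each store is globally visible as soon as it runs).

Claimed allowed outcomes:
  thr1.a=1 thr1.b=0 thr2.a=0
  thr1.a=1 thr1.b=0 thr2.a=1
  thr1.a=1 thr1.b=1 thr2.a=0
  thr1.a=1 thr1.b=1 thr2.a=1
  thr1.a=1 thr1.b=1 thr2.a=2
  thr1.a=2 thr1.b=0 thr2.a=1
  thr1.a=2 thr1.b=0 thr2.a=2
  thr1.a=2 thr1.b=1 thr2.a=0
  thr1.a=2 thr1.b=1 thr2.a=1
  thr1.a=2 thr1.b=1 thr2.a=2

outcome vector order: (thr1.a,thr1.b,thr2.a)
SC: 9 outcomes — {<1 0 1>, <1 1 0>, <1 1 1>, <1 1 2>, <2 0 1>, <2 0 2>, <2 1 0>, <2 1 1>, <2 1 2>}
claimed∖SC = {<1 0 0>}

spurious: thr1.a=1 thr1.b=0 thr2.a=0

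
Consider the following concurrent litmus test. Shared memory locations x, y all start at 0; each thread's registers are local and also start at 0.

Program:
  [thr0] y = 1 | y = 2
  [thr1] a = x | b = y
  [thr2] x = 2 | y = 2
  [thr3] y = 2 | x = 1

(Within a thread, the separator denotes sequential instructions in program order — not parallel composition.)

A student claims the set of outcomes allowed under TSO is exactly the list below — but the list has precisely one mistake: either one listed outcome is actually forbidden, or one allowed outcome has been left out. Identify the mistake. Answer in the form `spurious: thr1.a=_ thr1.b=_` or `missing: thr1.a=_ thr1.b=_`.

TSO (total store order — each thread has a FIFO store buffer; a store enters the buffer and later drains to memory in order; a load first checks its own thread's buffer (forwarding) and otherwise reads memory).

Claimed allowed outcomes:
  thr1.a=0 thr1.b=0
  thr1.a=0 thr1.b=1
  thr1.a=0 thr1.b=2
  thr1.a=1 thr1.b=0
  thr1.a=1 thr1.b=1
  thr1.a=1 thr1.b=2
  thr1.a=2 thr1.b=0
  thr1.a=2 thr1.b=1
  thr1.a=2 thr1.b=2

spurious: thr1.a=1 thr1.b=0

outcome vector order: (thr1.a,thr1.b)
TSO: 8 outcomes — {0/0, 0/1, 0/2, 1/1, 1/2, 2/0, 2/1, 2/2}
claimed∖TSO = {1/0}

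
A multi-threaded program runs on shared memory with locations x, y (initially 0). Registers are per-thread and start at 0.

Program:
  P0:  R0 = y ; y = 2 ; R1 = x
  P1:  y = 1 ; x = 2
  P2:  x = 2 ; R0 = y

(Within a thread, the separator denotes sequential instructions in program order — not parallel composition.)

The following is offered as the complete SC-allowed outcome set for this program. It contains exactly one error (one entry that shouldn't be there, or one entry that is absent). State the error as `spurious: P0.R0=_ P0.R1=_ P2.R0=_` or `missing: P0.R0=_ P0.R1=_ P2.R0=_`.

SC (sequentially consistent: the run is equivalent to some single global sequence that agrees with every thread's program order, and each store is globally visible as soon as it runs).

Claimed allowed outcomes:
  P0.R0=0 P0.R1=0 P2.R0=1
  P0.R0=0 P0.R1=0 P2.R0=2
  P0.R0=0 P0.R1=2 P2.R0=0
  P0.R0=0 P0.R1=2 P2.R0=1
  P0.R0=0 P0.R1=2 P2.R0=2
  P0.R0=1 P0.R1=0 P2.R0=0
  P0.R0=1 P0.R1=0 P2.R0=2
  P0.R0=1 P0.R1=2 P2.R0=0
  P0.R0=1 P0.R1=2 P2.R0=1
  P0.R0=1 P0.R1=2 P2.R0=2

spurious: P0.R0=1 P0.R1=0 P2.R0=0

outcome vector order: (P0.R0,P0.R1,P2.R0)
[SC] allowed = {<0 0 1> <0 0 2> <0 2 0> <0 2 1> <0 2 2> <1 0 2> <1 2 0> <1 2 1> <1 2 2>}
claimed∖SC = {<1 0 0>}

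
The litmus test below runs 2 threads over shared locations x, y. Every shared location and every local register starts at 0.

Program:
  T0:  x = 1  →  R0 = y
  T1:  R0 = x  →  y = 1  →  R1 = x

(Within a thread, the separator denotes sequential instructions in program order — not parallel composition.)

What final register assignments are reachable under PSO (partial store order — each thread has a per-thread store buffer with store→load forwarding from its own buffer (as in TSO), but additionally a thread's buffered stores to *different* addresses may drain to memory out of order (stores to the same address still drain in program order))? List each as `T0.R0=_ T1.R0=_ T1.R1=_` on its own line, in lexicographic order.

T0.R0=0 T1.R0=0 T1.R1=0
T0.R0=0 T1.R0=0 T1.R1=1
T0.R0=0 T1.R0=1 T1.R1=1
T0.R0=1 T1.R0=0 T1.R1=0
T0.R0=1 T1.R0=0 T1.R1=1
T0.R0=1 T1.R0=1 T1.R1=1

outcome vector order: (T0.R0,T1.R0,T1.R1)
|PSO outcomes| = 6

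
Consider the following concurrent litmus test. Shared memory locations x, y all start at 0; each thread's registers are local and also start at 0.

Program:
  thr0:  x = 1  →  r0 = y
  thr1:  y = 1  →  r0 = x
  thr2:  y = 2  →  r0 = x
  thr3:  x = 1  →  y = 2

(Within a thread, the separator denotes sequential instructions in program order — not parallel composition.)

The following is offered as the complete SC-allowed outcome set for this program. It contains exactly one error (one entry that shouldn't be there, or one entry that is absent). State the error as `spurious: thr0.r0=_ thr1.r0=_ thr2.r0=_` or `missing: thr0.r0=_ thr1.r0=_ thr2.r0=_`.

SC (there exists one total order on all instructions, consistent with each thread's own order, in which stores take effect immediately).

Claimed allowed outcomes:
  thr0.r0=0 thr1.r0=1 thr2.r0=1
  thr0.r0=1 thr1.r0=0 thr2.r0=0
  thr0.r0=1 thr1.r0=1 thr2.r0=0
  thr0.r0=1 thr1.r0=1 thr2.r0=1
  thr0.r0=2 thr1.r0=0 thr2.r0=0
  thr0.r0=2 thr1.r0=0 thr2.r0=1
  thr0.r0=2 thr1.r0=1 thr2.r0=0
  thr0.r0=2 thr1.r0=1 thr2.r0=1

missing: thr0.r0=1 thr1.r0=0 thr2.r0=1

outcome vector order: (thr0.r0,thr1.r0,thr2.r0)
SC (9): 011 100 101 110 111 200 201 210 211
SC∖claimed = {101}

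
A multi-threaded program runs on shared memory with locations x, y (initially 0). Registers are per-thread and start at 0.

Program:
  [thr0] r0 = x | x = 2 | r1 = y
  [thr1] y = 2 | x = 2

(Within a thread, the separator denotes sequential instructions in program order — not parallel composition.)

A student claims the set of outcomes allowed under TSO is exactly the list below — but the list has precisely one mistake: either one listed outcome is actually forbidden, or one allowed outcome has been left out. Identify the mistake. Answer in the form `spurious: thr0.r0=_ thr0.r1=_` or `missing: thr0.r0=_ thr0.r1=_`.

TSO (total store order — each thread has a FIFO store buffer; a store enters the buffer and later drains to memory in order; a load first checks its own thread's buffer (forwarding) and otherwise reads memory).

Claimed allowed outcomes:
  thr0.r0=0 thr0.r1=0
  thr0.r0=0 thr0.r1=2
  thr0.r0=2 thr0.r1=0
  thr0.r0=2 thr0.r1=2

spurious: thr0.r0=2 thr0.r1=0

outcome vector order: (thr0.r0,thr0.r1)
[TSO] allowed = {00 02 22}
claimed∖TSO = {20}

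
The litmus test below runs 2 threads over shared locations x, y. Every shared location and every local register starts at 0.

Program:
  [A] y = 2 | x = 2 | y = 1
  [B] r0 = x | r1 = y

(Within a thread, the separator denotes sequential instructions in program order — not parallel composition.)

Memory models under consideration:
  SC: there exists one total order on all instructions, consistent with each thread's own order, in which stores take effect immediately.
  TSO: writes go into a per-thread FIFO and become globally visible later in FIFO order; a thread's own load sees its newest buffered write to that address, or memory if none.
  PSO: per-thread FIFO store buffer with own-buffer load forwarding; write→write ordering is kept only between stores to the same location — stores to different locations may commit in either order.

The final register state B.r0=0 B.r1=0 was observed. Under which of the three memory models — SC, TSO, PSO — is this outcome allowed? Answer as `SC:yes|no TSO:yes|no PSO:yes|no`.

outcome vector order: (B.r0,B.r1)
SC (5): (0,0), (0,1), (0,2), (2,1), (2,2)
TSO (5): (0,0), (0,1), (0,2), (2,1), (2,2)
PSO (6): (0,0), (0,1), (0,2), (2,0), (2,1), (2,2)
target (0,0) ∈ {SC,TSO,PSO}

SC:yes TSO:yes PSO:yes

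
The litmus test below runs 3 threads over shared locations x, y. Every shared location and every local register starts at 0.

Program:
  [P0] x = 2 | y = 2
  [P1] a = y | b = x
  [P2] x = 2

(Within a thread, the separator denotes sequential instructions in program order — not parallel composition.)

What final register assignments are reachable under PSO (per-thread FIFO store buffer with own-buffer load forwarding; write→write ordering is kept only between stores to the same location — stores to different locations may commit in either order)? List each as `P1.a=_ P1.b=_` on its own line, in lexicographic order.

outcome vector order: (P1.a,P1.b)
|PSO outcomes| = 4

P1.a=0 P1.b=0
P1.a=0 P1.b=2
P1.a=2 P1.b=0
P1.a=2 P1.b=2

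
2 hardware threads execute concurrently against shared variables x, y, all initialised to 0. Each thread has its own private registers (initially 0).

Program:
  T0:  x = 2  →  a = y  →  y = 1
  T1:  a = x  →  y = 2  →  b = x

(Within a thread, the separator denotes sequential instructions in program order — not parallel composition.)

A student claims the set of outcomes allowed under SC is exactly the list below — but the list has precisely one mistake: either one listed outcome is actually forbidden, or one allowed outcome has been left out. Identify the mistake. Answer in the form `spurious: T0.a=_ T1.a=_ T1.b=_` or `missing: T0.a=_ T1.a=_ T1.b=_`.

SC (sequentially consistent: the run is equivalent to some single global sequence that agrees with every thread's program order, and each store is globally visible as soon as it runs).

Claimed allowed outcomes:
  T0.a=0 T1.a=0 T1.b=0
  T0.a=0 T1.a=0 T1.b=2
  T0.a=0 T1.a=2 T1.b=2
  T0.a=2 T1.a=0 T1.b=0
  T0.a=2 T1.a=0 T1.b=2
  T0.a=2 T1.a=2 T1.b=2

spurious: T0.a=0 T1.a=0 T1.b=0

outcome vector order: (T0.a,T1.a,T1.b)
SC: 5 outcomes — {0/0/2, 0/2/2, 2/0/0, 2/0/2, 2/2/2}
claimed∖SC = {0/0/0}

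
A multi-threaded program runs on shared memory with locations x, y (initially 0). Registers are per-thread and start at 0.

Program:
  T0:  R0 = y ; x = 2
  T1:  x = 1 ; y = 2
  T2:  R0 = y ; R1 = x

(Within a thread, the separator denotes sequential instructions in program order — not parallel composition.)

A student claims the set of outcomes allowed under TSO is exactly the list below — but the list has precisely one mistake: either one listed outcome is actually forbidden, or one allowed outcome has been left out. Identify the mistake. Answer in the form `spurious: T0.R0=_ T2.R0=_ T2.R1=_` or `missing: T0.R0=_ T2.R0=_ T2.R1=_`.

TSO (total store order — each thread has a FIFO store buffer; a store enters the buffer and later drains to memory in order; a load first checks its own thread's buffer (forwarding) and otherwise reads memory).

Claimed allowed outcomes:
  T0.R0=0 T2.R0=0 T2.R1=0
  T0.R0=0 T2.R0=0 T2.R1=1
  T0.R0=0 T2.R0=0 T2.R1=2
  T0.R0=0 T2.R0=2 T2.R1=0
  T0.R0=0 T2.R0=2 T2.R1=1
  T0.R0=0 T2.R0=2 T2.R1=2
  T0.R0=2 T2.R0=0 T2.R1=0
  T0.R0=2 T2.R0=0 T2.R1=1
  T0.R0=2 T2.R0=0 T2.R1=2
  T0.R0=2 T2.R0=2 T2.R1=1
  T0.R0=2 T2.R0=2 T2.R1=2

spurious: T0.R0=0 T2.R0=2 T2.R1=0

outcome vector order: (T0.R0,T2.R0,T2.R1)
under TSO → <0 0 0>, <0 0 1>, <0 0 2>, <0 2 1>, <0 2 2>, <2 0 0>, <2 0 1>, <2 0 2>, <2 2 1>, <2 2 2>
claimed∖TSO = {<0 2 0>}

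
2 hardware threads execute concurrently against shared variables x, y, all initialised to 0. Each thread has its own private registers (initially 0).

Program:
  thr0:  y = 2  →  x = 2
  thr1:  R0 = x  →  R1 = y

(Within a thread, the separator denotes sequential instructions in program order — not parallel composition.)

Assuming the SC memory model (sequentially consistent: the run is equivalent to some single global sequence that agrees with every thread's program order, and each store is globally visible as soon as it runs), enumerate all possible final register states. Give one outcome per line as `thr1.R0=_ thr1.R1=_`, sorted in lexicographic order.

outcome vector order: (thr1.R0,thr1.R1)
|SC outcomes| = 3

thr1.R0=0 thr1.R1=0
thr1.R0=0 thr1.R1=2
thr1.R0=2 thr1.R1=2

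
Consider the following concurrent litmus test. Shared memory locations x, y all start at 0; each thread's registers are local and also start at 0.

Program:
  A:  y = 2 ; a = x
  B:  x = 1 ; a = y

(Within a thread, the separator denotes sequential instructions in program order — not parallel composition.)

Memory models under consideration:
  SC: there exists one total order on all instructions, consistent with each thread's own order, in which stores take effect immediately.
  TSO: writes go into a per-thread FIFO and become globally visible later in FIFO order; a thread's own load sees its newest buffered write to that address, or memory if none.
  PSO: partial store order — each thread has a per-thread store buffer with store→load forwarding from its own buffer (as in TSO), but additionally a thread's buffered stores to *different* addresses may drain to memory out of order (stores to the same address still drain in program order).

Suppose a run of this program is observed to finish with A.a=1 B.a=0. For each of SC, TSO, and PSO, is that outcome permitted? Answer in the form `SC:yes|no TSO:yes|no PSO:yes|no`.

SC:yes TSO:yes PSO:yes

outcome vector order: (A.a,B.a)
under SC → (0,2); (1,0); (1,2)
under TSO → (0,0); (0,2); (1,0); (1,2)
under PSO → (0,0); (0,2); (1,0); (1,2)
target (1,0) ∈ {SC,TSO,PSO}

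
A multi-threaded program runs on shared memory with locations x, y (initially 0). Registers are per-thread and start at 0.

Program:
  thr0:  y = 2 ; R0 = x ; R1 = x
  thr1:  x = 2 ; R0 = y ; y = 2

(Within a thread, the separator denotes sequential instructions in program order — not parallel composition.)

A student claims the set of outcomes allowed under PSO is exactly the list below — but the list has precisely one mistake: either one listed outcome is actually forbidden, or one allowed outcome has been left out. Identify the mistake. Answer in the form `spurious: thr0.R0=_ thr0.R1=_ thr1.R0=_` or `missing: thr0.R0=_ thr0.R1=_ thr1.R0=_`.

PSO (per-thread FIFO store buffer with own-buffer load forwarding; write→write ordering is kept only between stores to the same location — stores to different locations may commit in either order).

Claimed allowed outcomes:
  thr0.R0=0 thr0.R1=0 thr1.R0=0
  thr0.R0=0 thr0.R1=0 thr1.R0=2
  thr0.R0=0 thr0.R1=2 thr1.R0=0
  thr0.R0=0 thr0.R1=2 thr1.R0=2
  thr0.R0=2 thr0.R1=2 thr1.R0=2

outcome vector order: (thr0.R0,thr0.R1,thr1.R0)
PSO: 6 outcomes — {0/0/0 0/0/2 0/2/0 0/2/2 2/2/0 2/2/2}
PSO∖claimed = {2/2/0}

missing: thr0.R0=2 thr0.R1=2 thr1.R0=0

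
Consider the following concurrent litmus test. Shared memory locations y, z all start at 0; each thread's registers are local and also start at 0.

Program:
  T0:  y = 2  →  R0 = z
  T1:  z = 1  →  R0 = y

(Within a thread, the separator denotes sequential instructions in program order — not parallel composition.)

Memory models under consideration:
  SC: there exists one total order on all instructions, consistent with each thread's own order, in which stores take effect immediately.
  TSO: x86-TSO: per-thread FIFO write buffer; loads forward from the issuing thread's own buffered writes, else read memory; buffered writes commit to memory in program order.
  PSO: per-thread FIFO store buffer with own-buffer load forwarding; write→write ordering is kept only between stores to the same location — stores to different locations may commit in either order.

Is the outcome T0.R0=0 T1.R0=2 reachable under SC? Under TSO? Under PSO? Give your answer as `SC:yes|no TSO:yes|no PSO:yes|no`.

outcome vector order: (T0.R0,T1.R0)
SC (3): 02 10 12
TSO (4): 00 02 10 12
PSO (4): 00 02 10 12
target 02 ∈ {SC,TSO,PSO}

SC:yes TSO:yes PSO:yes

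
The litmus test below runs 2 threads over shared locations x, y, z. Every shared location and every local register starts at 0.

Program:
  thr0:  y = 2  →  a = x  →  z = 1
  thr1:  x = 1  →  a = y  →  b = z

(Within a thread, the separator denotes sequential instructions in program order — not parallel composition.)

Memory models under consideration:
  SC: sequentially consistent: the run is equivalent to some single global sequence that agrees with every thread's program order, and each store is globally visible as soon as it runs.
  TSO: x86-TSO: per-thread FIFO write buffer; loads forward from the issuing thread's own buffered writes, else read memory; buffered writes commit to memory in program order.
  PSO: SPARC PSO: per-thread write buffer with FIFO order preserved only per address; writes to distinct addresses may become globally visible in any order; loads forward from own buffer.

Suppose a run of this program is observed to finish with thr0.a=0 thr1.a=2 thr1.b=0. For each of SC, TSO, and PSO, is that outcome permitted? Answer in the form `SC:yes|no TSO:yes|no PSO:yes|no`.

SC:yes TSO:yes PSO:yes

outcome vector order: (thr0.a,thr1.a,thr1.b)
SC: 6 outcomes — {0/2/0 0/2/1 1/0/0 1/0/1 1/2/0 1/2/1}
TSO: 8 outcomes — {0/0/0 0/0/1 0/2/0 0/2/1 1/0/0 1/0/1 1/2/0 1/2/1}
PSO: 8 outcomes — {0/0/0 0/0/1 0/2/0 0/2/1 1/0/0 1/0/1 1/2/0 1/2/1}
target 0/2/0 ∈ {SC,TSO,PSO}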